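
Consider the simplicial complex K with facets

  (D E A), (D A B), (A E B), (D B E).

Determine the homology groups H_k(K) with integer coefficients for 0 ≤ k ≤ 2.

H_0 ≅ Z,  H_1 = 0,  H_2 ≅ Z.

Order the vertices as A < B < D < E. Listing each simplex with vertices in this order, K has dimension 2 with simplices:

  0-simplices (4): A, B, D, E
  1-simplices (6): AB, AD, AE, BD, BE, DE
  2-simplices (4): ABD, ABE, ADE, BDE

giving chain groups C_0 ≅ Z^4, C_1 ≅ Z^6, C_2 ≅ Z^4.

∂_1: C_1 → C_0 sends each edge [p,q] (with p < q) to q − p. For instance
  ∂AE = E − A.
This gives a 4×6 integer matrix of rank 3; reducing to Smith normal form yields diagonal entries (1,1,1).

The boundary map ∂_2: C_2 → C_1 acts by ∂[p,q,r] = [q,r] − [p,r] + [p,q]. For instance
  ∂ABD = BD − AD + AB,
  ∂ADE = DE − AE + AD.
This gives a 6×4 integer matrix of rank 3; reducing to Smith normal form yields diagonal entries (1,1,1).

Reading off H_k = ker ∂_k / im ∂_{k+1}:

  H_0: rank C_0 − rank ∂_1 = 4 − 3 = 1, and the invariant factors of ∂_1 are all 1, so H_0 = Z.
  H_1: rank ker ∂_1 − rank ∂_2 = (6 − 3) − 3 = 0, and the invariant factors of ∂_2 are all 1, so H_1 = 0.
  H_2: rank ker ∂_2 − rank ∂_3 = (4 − 3) − 0 = 1, and there is no ∂_3, so H_2 = Z.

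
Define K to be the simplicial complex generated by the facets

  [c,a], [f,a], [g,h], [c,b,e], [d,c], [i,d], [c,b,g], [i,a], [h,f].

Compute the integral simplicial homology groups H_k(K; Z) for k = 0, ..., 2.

Order the vertices as a < b < c < d < e < f < g < h < i. Listing each simplex with vertices in this order, K has dimension 2 with simplices:

  0-simplices (9): a, b, c, d, e, f, g, h, i
  1-simplices (12): ac, af, ai, bc, be, bg, cd, ce, cg, di, fh, gh
  2-simplices (2): bce, bcg

giving chain groups C_0 ≅ Z^9, C_1 ≅ Z^12, C_2 ≅ Z^2.

Boundary ∂_1: C_1 → C_0 is given by ∂[p,q] = [q] − [p].
The resulting 9×12 matrix has rank 8, and its Smith normal form has invariant factors (1,1,1,1,1,1,1,1).

The boundary map ∂_2: C_2 → C_1 maps a triangle to the signed sum of its edges. For instance
  ∂bcg = cg − bg + bc,
  ∂bce = ce − be + bc.
As a 12×2 matrix over Z this has rank 2, with invariant factors (1,1).

Reading off H_k = ker ∂_k / im ∂_{k+1}:

  H_0: rank C_0 − rank ∂_1 = 9 − 8 = 1, and the invariant factors of ∂_1 are all 1, so H_0 ≅ Z.
  H_1: rank ker ∂_1 − rank ∂_2 = (12 − 8) − 2 = 2, and the invariant factors of ∂_2 are all 1, so H_1 ≅ Z^2.
  H_2: rank ker ∂_2 − rank ∂_3 = (2 − 2) − 0 = 0, and there is no ∂_3, so H_2 ≅ 0.

As a check, the Euler characteristic is 9 − 12 + 2 = -1, which agrees with 1 − 2 + 0 = -1.

H_0 ≅ Z,  H_1 ≅ Z^2,  H_2 = 0.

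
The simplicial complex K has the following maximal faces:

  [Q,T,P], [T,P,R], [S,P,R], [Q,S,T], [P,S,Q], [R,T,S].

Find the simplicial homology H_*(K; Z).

H_0 = Z,  H_1 = 0,  H_2 = Z.

Take the total order P < Q < R < S < T on the vertex set. Then K (dimension 2) consists of the simplices:

  0-simplices (5): P, Q, R, S, T
  1-simplices (9): PQ, PR, PS, PT, QS, QT, RS, RT, ST
  2-simplices (6): PQS, PQT, PRS, PRT, QST, RST

Hence C_0 ≅ Z^5, C_1 ≅ Z^9, C_2 ≅ Z^6.

Boundary ∂_1: C_1 → C_0 maps an edge to its endpoints' difference, ∂[p,q] = q − p. For instance
  ∂QT = T − Q.
As a 5×9 matrix over Z this has rank 4, with invariant factors (1,1,1,1).

∂_2: C_2 → C_1 acts by ∂[p,q,r] = [q,r] − [p,r] + [p,q]. For instance
  ∂PQS = QS − PS + PQ,
  ∂PQT = QT − PT + PQ.
This gives a 9×6 integer matrix of rank 5; reducing to Smith normal form yields diagonal entries (1,1,1,1,1).

Computing H_k = (kernel of ∂_k) / (image of ∂_{k+1}):

  H_0: rank C_0 − rank ∂_1 = 5 − 4 = 1, and the invariant factors of ∂_1 are all 1, so H_0 ≅ Z.
  H_1: rank ker ∂_1 − rank ∂_2 = (9 − 4) − 5 = 0, and the invariant factors of ∂_2 are all 1, so H_1 ≅ 0.
  H_2: rank ker ∂_2 − rank ∂_3 = (6 − 5) − 0 = 1, and there is no ∂_3, so H_2 ≅ Z.

(K is a triangulation of the 2-sphere S^2.)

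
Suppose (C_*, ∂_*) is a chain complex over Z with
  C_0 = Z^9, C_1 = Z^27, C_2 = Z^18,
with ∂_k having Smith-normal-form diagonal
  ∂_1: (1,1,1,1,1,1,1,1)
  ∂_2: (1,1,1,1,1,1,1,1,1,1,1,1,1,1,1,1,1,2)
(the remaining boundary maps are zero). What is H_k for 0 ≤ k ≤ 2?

H_0: b_0 = 9 − 0 − 8 = 1; torsion from ∂_1 factors > 1: none. So H_0 = Z.
H_1: b_1 = 27 − 8 − 18 = 1; torsion from ∂_2 factors > 1: [2]. So H_1 = Z ⊕ Z_2.
H_2: b_2 = 18 − 18 − 0 = 0; torsion from ∂_3 factors > 1: none. So H_2 = 0.

H_0 = Z,  H_1 = Z ⊕ Z_2,  H_2 = 0.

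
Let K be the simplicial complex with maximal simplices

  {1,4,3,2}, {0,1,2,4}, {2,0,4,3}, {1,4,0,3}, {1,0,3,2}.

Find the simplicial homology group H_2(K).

Fix the vertex order 0 < 1 < 2 < 3 < 4 and write every simplex with vertices in increasing order. Then dim K = 3 and the simplices of K are:

  0-simplices (5): [0], [1], [2], [3], [4]
  1-simplices (10): [0,1], [0,2], [0,3], [0,4], [1,2], [1,3], [1,4], [2,3], [2,4], [3,4]
  2-simplices (10): [0,1,2], [0,1,3], [0,1,4], [0,2,3], [0,2,4], [0,3,4], [1,2,3], [1,2,4], [1,3,4], [2,3,4]
  3-simplices (5): [0,1,2,3], [0,1,2,4], [0,1,3,4], [0,2,3,4], [1,2,3,4]

Hence C_0 ≅ Z^5, C_1 ≅ Z^10, C_2 ≅ Z^10, C_3 ≅ Z^5.

The boundary map ∂_1: C_1 → C_0 is given by ∂[p,q] = [q] − [p]. For instance
  ∂[0,3] = [3] − [0].
The 5×10 boundary matrix has rank 4 and Smith normal form diag(1,1,1,1).

∂_2: C_2 → C_1 acts by ∂[p,q,r] = [q,r] − [p,r] + [p,q]. For instance
  ∂[1,2,4] = [2,4] − [1,4] + [1,2],
  ∂[0,1,2] = [1,2] − [0,2] + [0,1].
This gives a 10×10 integer matrix of rank 6; reducing to Smith normal form yields diagonal entries (1,1,1,1,1,1).

Boundary ∂_3: C_3 → C_2 sends each 3-simplex σ to the alternating sum Σ_i (−1)^i (σ with its i-th vertex removed). For instance
  ∂[1,2,3,4] = [2,3,4] − [1,3,4] + [1,2,4] − [1,2,3],
  ∂[0,1,2,3] = [1,2,3] − [0,2,3] + [0,1,3] − [0,1,2].
The resulting 10×5 matrix has rank 4, and its Smith normal form has invariant factors (1,1,1,1).

From H_k ≅ ker(∂_k) / im(∂_{k+1}) we obtain:

  H_2: rank ker ∂_2 − rank ∂_3 = (10 − 6) − 4 = 0, and the invariant factors of ∂_3 are all 1, so H_2 = 0.

H_2 = 0.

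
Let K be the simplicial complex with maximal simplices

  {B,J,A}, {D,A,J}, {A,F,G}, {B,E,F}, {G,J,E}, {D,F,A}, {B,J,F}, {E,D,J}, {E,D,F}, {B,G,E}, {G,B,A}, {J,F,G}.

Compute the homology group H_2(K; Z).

H_2 ≅ 0.

Order the vertices as A < B < D < E < F < G < J. Listing each simplex with vertices in this order, K has dimension 2 with simplices:

  0-simplices (7): A, B, D, E, F, G, J
  1-simplices (18): AB, AD, AF, AG, AJ, BE, BF, BG, BJ, DE, DF, DJ, EF, EG, EJ, FG, FJ, GJ
  2-simplices (12): ABG, ABJ, ADF, ADJ, AFG, BEF, BEG, BFJ, DEF, DEJ, EGJ, FGJ

Hence C_0 ≅ Z^7, C_1 ≅ Z^18, C_2 ≅ Z^12.

The boundary map ∂_1: C_1 → C_0 maps an edge to its endpoints' difference, ∂[p,q] = q − p. For instance
  ∂BG = G − B.
As a 7×18 matrix over Z this has rank 6, with invariant factors (1,1,1,1,1,1).

Boundary ∂_2: C_2 → C_1 maps a triangle to the signed sum of its edges. For instance
  ∂BEG = EG − BG + BE,
  ∂BEF = EF − BF + BE.
As a 18×12 matrix over Z this has rank 12, with invariant factors (1,1,1,1,1,1,1,1,1,1,1,2).

Now H_k = ker ∂_k / im ∂_{k+1}, so:

  H_2: rank ker ∂_2 − rank ∂_3 = (12 − 12) − 0 = 0, and there is no ∂_3, so H_2 = 0.

(K is a triangulation of the real projective plane RP^2.)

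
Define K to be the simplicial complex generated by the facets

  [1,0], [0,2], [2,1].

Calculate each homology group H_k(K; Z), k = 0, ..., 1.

H_0 ≅ Z,  H_1 ≅ Z.

Fix the vertex order 0 < 1 < 2 and write every simplex with vertices in increasing order. Then dim K = 1 and the simplices of K are:

  0-simplices (3): [0], [1], [2]
  1-simplices (3): [0,1], [0,2], [1,2]

so the chain groups are C_0 ≅ Z^3, C_1 ≅ Z^3.

The boundary map ∂_1: C_1 → C_0 is given by ∂[p,q] = [q] − [p]. For instance
  ∂[0,1] = [1] − [0].
The 3×3 boundary matrix has rank 2 and Smith normal form diag(1,1).

Now H_k = ker ∂_k / im ∂_{k+1}, so:

  H_0: rank C_0 − rank ∂_1 = 3 − 2 = 1, and the invariant factors of ∂_1 are all 1, so H_0 = Z.
  H_1: rank ker ∂_1 − rank ∂_2 = (3 − 2) − 0 = 1, and there is no ∂_2, so H_1 = Z.

As a check, the Euler characteristic is 3 − 3 = 0, which agrees with 1 − 1 = 0.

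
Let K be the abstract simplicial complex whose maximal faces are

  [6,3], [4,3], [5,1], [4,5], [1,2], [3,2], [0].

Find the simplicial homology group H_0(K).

H_0 ≅ Z^2.

Fix the vertex order 0 < 1 < 2 < 3 < 4 < 5 < 6 and write every simplex with vertices in increasing order. Then dim K = 1 and the simplices of K are:

  0-simplices (7): [0], [1], [2], [3], [4], [5], [6]
  1-simplices (6): [1,2], [1,5], [2,3], [3,4], [3,6], [4,5]

Hence C_0 ≅ Z^7, C_1 ≅ Z^6.

Boundary ∂_1: C_1 → C_0 is given by ∂[p,q] = [q] − [p].
As a 7×6 matrix over Z this has rank 5, with invariant factors (1,1,1,1,1).

From H_k ≅ ker(∂_k) / im(∂_{k+1}) we obtain:

  H_0: rank C_0 − rank ∂_1 = 7 − 5 = 2, and the invariant factors of ∂_1 are all 1, so H_0 ≅ Z^2.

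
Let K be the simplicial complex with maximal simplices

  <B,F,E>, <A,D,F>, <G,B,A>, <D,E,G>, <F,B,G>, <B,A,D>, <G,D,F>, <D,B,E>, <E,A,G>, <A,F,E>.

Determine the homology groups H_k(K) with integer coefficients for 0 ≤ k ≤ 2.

Take the total order A < B < D < E < F < G on the vertex set. Then K (dimension 2) consists of the simplices:

  0-simplices (6): A, B, D, E, F, G
  1-simplices (15): AB, AD, AE, AF, AG, BD, BE, BF, BG, DE, DF, DG, EF, EG, FG
  2-simplices (10): ABD, ABG, ADF, AEF, AEG, BDE, BEF, BFG, DEG, DFG

Hence C_0 ≅ Z^6, C_1 ≅ Z^15, C_2 ≅ Z^10.

∂_1: C_1 → C_0 is given by ∂[p,q] = [q] − [p]. For instance
  ∂BD = D − B.
As a 6×15 matrix over Z this has rank 5, with invariant factors (1,1,1,1,1).

∂_2: C_2 → C_1 sends each 2-simplex [p,q,r] to [q,r] − [p,r] + [p,q]. For instance
  ∂DEG = EG − DG + DE,
  ∂ADF = DF − AF + AD.
The resulting 15×10 matrix has rank 10, and its Smith normal form has invariant factors (1,1,1,1,1,1,1,1,1,2).

Now H_k = ker ∂_k / im ∂_{k+1}, so:

  H_0: rank C_0 − rank ∂_1 = 6 − 5 = 1, and the invariant factors of ∂_1 are all 1, so H_0 ≅ Z.
  H_1: rank ker ∂_1 − rank ∂_2 = (15 − 5) − 10 = 0, and ∂_2 has invariant factor 2 > 1, so H_1 ≅ Z/2.
  H_2: rank ker ∂_2 − rank ∂_3 = (10 − 10) − 0 = 0, and there is no ∂_3, so H_2 ≅ 0.

As a check, the Euler characteristic is 6 − 15 + 10 = 1, which agrees with 1 − 0 + 0 = 1.

H_0 = Z,  H_1 = Z/2,  H_2 = 0.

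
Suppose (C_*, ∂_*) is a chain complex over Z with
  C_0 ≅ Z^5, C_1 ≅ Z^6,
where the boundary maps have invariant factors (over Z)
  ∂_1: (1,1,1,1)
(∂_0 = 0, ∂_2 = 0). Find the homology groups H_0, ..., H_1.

H_0: b_0 = 5 − 0 − 4 = 1; torsion from ∂_1 factors > 1: none. So H_0 = Z.
H_1: b_1 = 6 − 4 − 0 = 2; torsion from ∂_2 factors > 1: none. So H_1 = Z^2.

H_0 = Z,  H_1 = Z^2.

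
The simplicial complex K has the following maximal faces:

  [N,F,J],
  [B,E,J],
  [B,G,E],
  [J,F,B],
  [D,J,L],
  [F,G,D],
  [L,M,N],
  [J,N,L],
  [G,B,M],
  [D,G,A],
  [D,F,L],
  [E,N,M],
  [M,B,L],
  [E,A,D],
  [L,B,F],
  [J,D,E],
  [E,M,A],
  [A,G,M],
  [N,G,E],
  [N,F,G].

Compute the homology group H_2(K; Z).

H_2 ≅ 0.

Take the total order A < B < D < E < F < G < J < L < M < N on the vertex set. Then K (dimension 2) consists of the simplices:

  0-simplices (10): A, B, D, E, F, G, J, L, M, N
  1-simplices (30): AD, AE, AG, AM, BE, BF, BG, BJ, BL, BM, DE, DF, DG, DJ, DL, EG, EJ, EM, EN, FG, FJ, FL, FN, GM, GN, JL, JN, LM, LN, MN
  2-simplices (20): ADE, ADG, AEM, AGM, BEG, BEJ, BFJ, BFL, BGM, BLM, DEJ, DFG, DFL, DJL, EGN, EMN, FGN, FJN, JLN, LMN

Hence C_0 ≅ Z^10, C_1 ≅ Z^30, C_2 ≅ Z^20.

∂_1: C_1 → C_0 maps an edge to its endpoints' difference, ∂[p,q] = q − p.
As a 10×30 matrix over Z this has rank 9, with invariant factors (1,1,1,1,1,1,1,1,1).

∂_2: C_2 → C_1 maps a triangle to the signed sum of its edges. For instance
  ∂DEJ = EJ − DJ + DE,
  ∂BEG = EG − BG + BE.
As a 30×20 matrix over Z this has rank 20, with invariant factors (1,1,1,1,1,1,1,1,1,1,1,1,1,1,1,1,1,1,1,2).

Now H_k = ker ∂_k / im ∂_{k+1}, so:

  H_2: rank ker ∂_2 − rank ∂_3 = (20 − 20) − 0 = 0, and there is no ∂_3, so H_2 ≅ 0.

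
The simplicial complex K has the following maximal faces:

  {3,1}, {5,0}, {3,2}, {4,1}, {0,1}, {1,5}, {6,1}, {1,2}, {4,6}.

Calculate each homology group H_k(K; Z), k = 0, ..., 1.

K has 7 vertices, 9 edges.
rank ∂_0 = 0, rank ∂_1 = 6 ⇒ b_0 = 7 − 0 − 6 = 1; all invariant factors of ∂_1 are 1 so no torsion. So H_0 ≅ Z.
rank ∂_1 = 6, rank ∂_2 = 0 ⇒ b_1 = 9 − 6 − 0 = 3. So H_1 ≅ Z^3.

H_0 = Z,  H_1 = Z^3.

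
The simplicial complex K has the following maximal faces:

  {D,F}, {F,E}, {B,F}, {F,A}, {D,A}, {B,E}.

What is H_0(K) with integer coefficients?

H_0 ≅ Z.

We work with the vertex ordering A < B < D < E < F. The simplices of K, each written with vertices in increasing order, are:

  0-simplices (5): A, B, D, E, F
  1-simplices (6): AD, AF, BE, BF, DF, EF

giving chain groups C_0 ≅ Z^5, C_1 ≅ Z^6.

The boundary map ∂_1: C_1 → C_0 sends each edge [p,q] (with p < q) to q − p.
As a 5×6 matrix over Z this has rank 4, with invariant factors (1,1,1,1).

Reading off H_k = ker ∂_k / im ∂_{k+1}:

  H_0: rank C_0 − rank ∂_1 = 5 − 4 = 1, and the invariant factors of ∂_1 are all 1, so H_0 ≅ Z.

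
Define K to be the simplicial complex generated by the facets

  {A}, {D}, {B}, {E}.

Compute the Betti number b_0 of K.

Take the total order A < B < D < E on the vertex set. Then K (dimension 0) consists of the simplices:

  0-simplices (4): A, B, D, E

so the chain groups are C_0 ≅ Z^4.

From H_k ≅ ker(∂_k) / im(∂_{k+1}) we obtain:

  H_0: rank C_0 − rank ∂_1 = 4 − 0 = 4, and there is no ∂_1, so H_0 = Z^4.

Hence the Betti numbers are b_0 = 4.

b_0 = 4.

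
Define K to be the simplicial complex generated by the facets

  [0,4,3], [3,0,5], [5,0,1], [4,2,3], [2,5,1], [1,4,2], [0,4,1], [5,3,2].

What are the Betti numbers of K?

We work with the vertex ordering 0 < 1 < 2 < 3 < 4 < 5. The simplices of K, each written with vertices in increasing order, are:

  0-simplices (6): [0], [1], [2], [3], [4], [5]
  1-simplices (12): [0,1], [0,3], [0,4], [0,5], [1,2], [1,4], [1,5], [2,3], [2,4], [2,5], [3,4], [3,5]
  2-simplices (8): [0,1,4], [0,1,5], [0,3,4], [0,3,5], [1,2,4], [1,2,5], [2,3,4], [2,3,5]

so the chain groups are C_0 ≅ Z^6, C_1 ≅ Z^12, C_2 ≅ Z^8.

∂_1: C_1 → C_0 is given by ∂[p,q] = [q] − [p].
As a 6×12 matrix over Z this has rank 5, with invariant factors (1,1,1,1,1).

The boundary map ∂_2: C_2 → C_1 maps a triangle to the signed sum of its edges. For instance
  ∂[0,3,4] = [3,4] − [0,4] + [0,3],
  ∂[1,2,4] = [2,4] − [1,4] + [1,2].
The 12×8 boundary matrix has rank 7 and Smith normal form diag(1,1,1,1,1,1,1).

Now H_k = ker ∂_k / im ∂_{k+1}, so:

  H_0: rank C_0 − rank ∂_1 = 6 − 5 = 1, and the invariant factors of ∂_1 are all 1, so H_0 ≅ Z.
  H_1: rank ker ∂_1 − rank ∂_2 = (12 − 5) − 7 = 0, and the invariant factors of ∂_2 are all 1, so H_1 ≅ 0.
  H_2: rank ker ∂_2 − rank ∂_3 = (8 − 7) − 0 = 1, and there is no ∂_3, so H_2 ≅ Z.

(K is a triangulation of the 2-sphere S^2.)

Hence the Betti numbers are b_0 = 1, b_1 = 0, b_2 = 1.

b_0 = 1, b_1 = 0, b_2 = 1.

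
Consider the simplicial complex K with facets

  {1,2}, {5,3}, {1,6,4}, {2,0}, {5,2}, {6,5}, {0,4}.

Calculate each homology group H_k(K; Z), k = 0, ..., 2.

K has 7 vertices, 9 edges, 1 triangle.
rank ∂_0 = 0, rank ∂_1 = 6 ⇒ b_0 = 7 − 0 − 6 = 1; all invariant factors of ∂_1 are 1 so no torsion. So H_0 ≅ Z.
rank ∂_1 = 6, rank ∂_2 = 1 ⇒ b_1 = 9 − 6 − 1 = 2; all invariant factors of ∂_2 are 1 so no torsion. So H_1 ≅ Z^2.
rank ∂_2 = 1, rank ∂_3 = 0 ⇒ b_2 = 1 − 1 − 0 = 0. So H_2 ≅ 0.

H_0 ≅ Z,  H_1 ≅ Z^2,  H_2 = 0.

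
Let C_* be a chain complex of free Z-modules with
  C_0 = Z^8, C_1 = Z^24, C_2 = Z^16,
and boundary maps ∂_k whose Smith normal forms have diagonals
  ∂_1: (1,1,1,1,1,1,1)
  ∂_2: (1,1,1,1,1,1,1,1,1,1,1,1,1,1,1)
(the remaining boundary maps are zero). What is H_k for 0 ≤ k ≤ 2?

H_0 = Z,  H_1 = Z^2,  H_2 = Z.

H_0: b_0 = 8 − 0 − 7 = 1; torsion from ∂_1 factors > 1: none. So H_0 = Z.
H_1: b_1 = 24 − 7 − 15 = 2; torsion from ∂_2 factors > 1: none. So H_1 = Z^2.
H_2: b_2 = 16 − 15 − 0 = 1; torsion from ∂_3 factors > 1: none. So H_2 = Z.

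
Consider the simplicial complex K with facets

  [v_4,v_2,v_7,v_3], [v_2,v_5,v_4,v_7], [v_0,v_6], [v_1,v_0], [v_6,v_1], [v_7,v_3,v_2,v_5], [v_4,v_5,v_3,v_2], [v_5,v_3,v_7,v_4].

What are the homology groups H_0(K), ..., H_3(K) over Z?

H_0 = Z^2,  H_1 = Z,  H_2 = 0,  H_3 = Z.

We work with the vertex ordering v_0 < v_1 < v_2 < v_3 < v_4 < v_5 < v_6 < v_7. The simplices of K, each written with vertices in increasing order, are:

  0-simplices (8): [v_0], [v_1], [v_2], [v_3], [v_4], [v_5], [v_6], [v_7]
  1-simplices (13): [v_0,v_1], [v_0,v_6], [v_1,v_6], [v_2,v_3], [v_2,v_4], [v_2,v_5], [v_2,v_7], [v_3,v_4], [v_3,v_5], [v_3,v_7], [v_4,v_5], [v_4,v_7], [v_5,v_7]
  2-simplices (10): [v_2,v_3,v_4], [v_2,v_3,v_5], [v_2,v_3,v_7], [v_2,v_4,v_5], [v_2,v_4,v_7], [v_2,v_5,v_7], [v_3,v_4,v_5], [v_3,v_4,v_7], [v_3,v_5,v_7], [v_4,v_5,v_7]
  3-simplices (5): [v_2,v_3,v_4,v_5], [v_2,v_3,v_4,v_7], [v_2,v_3,v_5,v_7], [v_2,v_4,v_5,v_7], [v_3,v_4,v_5,v_7]

Hence C_0 ≅ Z^8, C_1 ≅ Z^13, C_2 ≅ Z^10, C_3 ≅ Z^5.

Boundary ∂_1: C_1 → C_0 sends each edge [p,q] (with p < q) to q − p.
The 8×13 boundary matrix has rank 6 and Smith normal form diag(1,1,1,1,1,1).

Boundary ∂_2: C_2 → C_1 sends each 2-simplex [p,q,r] to [q,r] − [p,r] + [p,q]. For instance
  ∂[v_2,v_5,v_7] = [v_5,v_7] − [v_2,v_7] + [v_2,v_5],
  ∂[v_2,v_3,v_7] = [v_3,v_7] − [v_2,v_7] + [v_2,v_3].
The resulting 13×10 matrix has rank 6, and its Smith normal form has invariant factors (1,1,1,1,1,1).

Boundary ∂_3: C_3 → C_2 sends each 3-simplex σ to the alternating sum Σ_i (−1)^i (σ with its i-th vertex removed). For instance
  ∂[v_2,v_3,v_4,v_5] = [v_3,v_4,v_5] − [v_2,v_4,v_5] + [v_2,v_3,v_5] − [v_2,v_3,v_4],
  ∂[v_2,v_3,v_4,v_7] = [v_3,v_4,v_7] − [v_2,v_4,v_7] + [v_2,v_3,v_7] − [v_2,v_3,v_4].
The resulting 10×5 matrix has rank 4, and its Smith normal form has invariant factors (1,1,1,1).

From H_k ≅ ker(∂_k) / im(∂_{k+1}) we obtain:

  H_0: rank C_0 − rank ∂_1 = 8 − 6 = 2, and the invariant factors of ∂_1 are all 1, so H_0 = Z^2.
  H_1: rank ker ∂_1 − rank ∂_2 = (13 − 6) − 6 = 1, and the invariant factors of ∂_2 are all 1, so H_1 = Z.
  H_2: rank ker ∂_2 − rank ∂_3 = (10 − 6) − 4 = 0, and the invariant factors of ∂_3 are all 1, so H_2 = 0.
  H_3: rank ker ∂_3 − rank ∂_4 = (5 − 4) − 0 = 1, and there is no ∂_4, so H_3 = Z.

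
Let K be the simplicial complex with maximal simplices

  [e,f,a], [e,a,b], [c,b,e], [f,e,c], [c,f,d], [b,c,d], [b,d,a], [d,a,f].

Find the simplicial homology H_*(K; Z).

Order the vertices as a < b < c < d < e < f. Listing each simplex with vertices in this order, K has dimension 2 with simplices:

  0-simplices (6): a, b, c, d, e, f
  1-simplices (12): ab, ad, ae, af, bc, bd, be, cd, ce, cf, df, ef
  2-simplices (8): abd, abe, adf, aef, bcd, bce, cdf, cef

Hence C_0 ≅ Z^6, C_1 ≅ Z^12, C_2 ≅ Z^8.

∂_1: C_1 → C_0 sends each edge [p,q] (with p < q) to q − p. For instance
  ∂bc = c − b.
The 6×12 boundary matrix has rank 5 and Smith normal form diag(1,1,1,1,1).

∂_2: C_2 → C_1 maps a triangle to the signed sum of its edges. For instance
  ∂adf = df − af + ad,
  ∂bcd = cd − bd + bc.
This gives a 12×8 integer matrix of rank 7; reducing to Smith normal form yields diagonal entries (1,1,1,1,1,1,1).

Computing H_k = (kernel of ∂_k) / (image of ∂_{k+1}):

  H_0: rank C_0 − rank ∂_1 = 6 − 5 = 1, and the invariant factors of ∂_1 are all 1, so H_0 ≅ Z.
  H_1: rank ker ∂_1 − rank ∂_2 = (12 − 5) − 7 = 0, and the invariant factors of ∂_2 are all 1, so H_1 ≅ 0.
  H_2: rank ker ∂_2 − rank ∂_3 = (8 − 7) − 0 = 1, and there is no ∂_3, so H_2 ≅ Z.

H_0 = Z,  H_1 = 0,  H_2 = Z.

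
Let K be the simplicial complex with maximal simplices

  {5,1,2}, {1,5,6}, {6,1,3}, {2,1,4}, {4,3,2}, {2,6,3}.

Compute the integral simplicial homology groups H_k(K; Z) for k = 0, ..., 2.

H_0 = Z,  H_1 = Z,  H_2 = 0.

Take the total order 1 < 2 < 3 < 4 < 5 < 6 on the vertex set. Then K (dimension 2) consists of the simplices:

  0-simplices (6): [1], [2], [3], [4], [5], [6]
  1-simplices (12): [1,2], [1,3], [1,4], [1,5], [1,6], [2,3], [2,4], [2,5], [2,6], [3,4], [3,6], [5,6]
  2-simplices (6): [1,2,4], [1,2,5], [1,3,6], [1,5,6], [2,3,4], [2,3,6]

giving chain groups C_0 ≅ Z^6, C_1 ≅ Z^12, C_2 ≅ Z^6.

The boundary map ∂_1: C_1 → C_0 sends each edge [p,q] (with p < q) to q − p. For instance
  ∂[1,5] = [5] − [1].
The 6×12 boundary matrix has rank 5 and Smith normal form diag(1,1,1,1,1).

Boundary ∂_2: C_2 → C_1 sends each 2-simplex [p,q,r] to [q,r] − [p,r] + [p,q]. For instance
  ∂[2,3,6] = [3,6] − [2,6] + [2,3],
  ∂[1,2,4] = [2,4] − [1,4] + [1,2].
As a 12×6 matrix over Z this has rank 6, with invariant factors (1,1,1,1,1,1).

From H_k ≅ ker(∂_k) / im(∂_{k+1}) we obtain:

  H_0: rank C_0 − rank ∂_1 = 6 − 5 = 1, and the invariant factors of ∂_1 are all 1, so H_0 = Z.
  H_1: rank ker ∂_1 − rank ∂_2 = (12 − 5) − 6 = 1, and the invariant factors of ∂_2 are all 1, so H_1 = Z.
  H_2: rank ker ∂_2 − rank ∂_3 = (6 − 6) − 0 = 0, and there is no ∂_3, so H_2 = 0.

As a check, the Euler characteristic is 6 − 12 + 6 = 0, which agrees with 1 − 1 + 0 = 0.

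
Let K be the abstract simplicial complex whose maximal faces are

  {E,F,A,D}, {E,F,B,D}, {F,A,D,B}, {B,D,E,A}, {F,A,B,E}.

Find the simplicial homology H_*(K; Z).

H_0 = Z,  H_1 = 0,  H_2 = 0,  H_3 = Z.

Take the total order A < B < D < E < F on the vertex set. Then K (dimension 3) consists of the simplices:

  0-simplices (5): A, B, D, E, F
  1-simplices (10): AB, AD, AE, AF, BD, BE, BF, DE, DF, EF
  2-simplices (10): ABD, ABE, ABF, ADE, ADF, AEF, BDE, BDF, BEF, DEF
  3-simplices (5): ABDE, ABDF, ABEF, ADEF, BDEF

so the chain groups are C_0 ≅ Z^5, C_1 ≅ Z^10, C_2 ≅ Z^10, C_3 ≅ Z^5.

The boundary map ∂_1: C_1 → C_0 sends each edge [p,q] (with p < q) to q − p. For instance
  ∂EF = F − E.
The resulting 5×10 matrix has rank 4, and its Smith normal form has invariant factors (1,1,1,1).

The boundary map ∂_2: C_2 → C_1 acts by ∂[p,q,r] = [q,r] − [p,r] + [p,q]. For instance
  ∂BDE = DE − BE + BD,
  ∂DEF = EF − DF + DE.
As a 10×10 matrix over Z this has rank 6, with invariant factors (1,1,1,1,1,1).

The boundary map ∂_3: C_3 → C_2 sends each 3-simplex σ to the alternating sum Σ_i (−1)^i (σ with its i-th vertex removed). For instance
  ∂ABEF = BEF − AEF + ABF − ABE,
  ∂ADEF = DEF − AEF + ADF − ADE.
This gives a 10×5 integer matrix of rank 4; reducing to Smith normal form yields diagonal entries (1,1,1,1).

Reading off H_k = ker ∂_k / im ∂_{k+1}:

  H_0: rank C_0 − rank ∂_1 = 5 − 4 = 1, and the invariant factors of ∂_1 are all 1, so H_0 = Z.
  H_1: rank ker ∂_1 − rank ∂_2 = (10 − 4) − 6 = 0, and the invariant factors of ∂_2 are all 1, so H_1 = 0.
  H_2: rank ker ∂_2 − rank ∂_3 = (10 − 6) − 4 = 0, and the invariant factors of ∂_3 are all 1, so H_2 = 0.
  H_3: rank ker ∂_3 − rank ∂_4 = (5 − 4) − 0 = 1, and there is no ∂_4, so H_3 = Z.

As a check, the Euler characteristic is 5 − 10 + 10 − 5 = 0, which agrees with 1 − 0 + 0 − 1 = 0.
(K is a triangulation of the 3-sphere S^3.)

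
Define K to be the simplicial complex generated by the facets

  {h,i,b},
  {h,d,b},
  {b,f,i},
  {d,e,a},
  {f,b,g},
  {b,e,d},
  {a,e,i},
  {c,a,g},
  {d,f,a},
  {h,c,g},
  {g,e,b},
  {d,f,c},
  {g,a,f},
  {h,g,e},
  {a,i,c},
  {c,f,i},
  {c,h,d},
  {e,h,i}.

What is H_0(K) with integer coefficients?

H_0 = Z.

Take the total order a < b < c < d < e < f < g < h < i on the vertex set. Then K (dimension 2) consists of the simplices:

  0-simplices (9): a, b, c, d, e, f, g, h, i
  1-simplices (27): ac, ad, ae, af, ag, ai, bd, be, bf, bg, bh, bi, cd, cf, cg, ch, ci, de, df, dh, eg, eh, ei, fg, fi, gh, hi
  2-simplices (18): acg, aci, ade, adf, aei, afg, bde, bdh, beg, bfg, bfi, bhi, cdf, cdh, cfi, cgh, egh, ehi

Hence C_0 ≅ Z^9, C_1 ≅ Z^27, C_2 ≅ Z^18.

∂_1: C_1 → C_0 sends each edge [p,q] (with p < q) to q − p.
As a 9×27 matrix over Z this has rank 8, with invariant factors (1,1,1,1,1,1,1,1).

Boundary ∂_2: C_2 → C_1 maps a triangle to the signed sum of its edges. For instance
  ∂cdh = dh − ch + cd,
  ∂egh = gh − eh + eg.
The resulting 27×18 matrix has rank 18, and its Smith normal form has invariant factors (1,1,1,1,1,1,1,1,1,1,1,1,1,1,1,1,1,2).

Computing H_k = (kernel of ∂_k) / (image of ∂_{k+1}):

  H_0: rank C_0 − rank ∂_1 = 9 − 8 = 1, and the invariant factors of ∂_1 are all 1, so H_0 = Z.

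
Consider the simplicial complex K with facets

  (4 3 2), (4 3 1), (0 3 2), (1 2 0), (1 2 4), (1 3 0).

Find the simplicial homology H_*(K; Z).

Take the total order 0 < 1 < 2 < 3 < 4 on the vertex set. Then K (dimension 2) consists of the simplices:

  0-simplices (5): [0], [1], [2], [3], [4]
  1-simplices (9): [0,1], [0,2], [0,3], [1,2], [1,3], [1,4], [2,3], [2,4], [3,4]
  2-simplices (6): [0,1,2], [0,1,3], [0,2,3], [1,2,4], [1,3,4], [2,3,4]

giving chain groups C_0 ≅ Z^5, C_1 ≅ Z^9, C_2 ≅ Z^6.

The boundary map ∂_1: C_1 → C_0 maps an edge to its endpoints' difference, ∂[p,q] = q − p.
As a 5×9 matrix over Z this has rank 4, with invariant factors (1,1,1,1).

The boundary map ∂_2: C_2 → C_1 maps a triangle to the signed sum of its edges. For instance
  ∂[0,1,3] = [1,3] − [0,3] + [0,1],
  ∂[0,1,2] = [1,2] − [0,2] + [0,1].
This gives a 9×6 integer matrix of rank 5; reducing to Smith normal form yields diagonal entries (1,1,1,1,1).

Now H_k = ker ∂_k / im ∂_{k+1}, so:

  H_0: rank C_0 − rank ∂_1 = 5 − 4 = 1, and the invariant factors of ∂_1 are all 1, so H_0 = Z.
  H_1: rank ker ∂_1 − rank ∂_2 = (9 − 4) − 5 = 0, and the invariant factors of ∂_2 are all 1, so H_1 = 0.
  H_2: rank ker ∂_2 − rank ∂_3 = (6 − 5) − 0 = 1, and there is no ∂_3, so H_2 = Z.

As a check, the Euler characteristic is 5 − 9 + 6 = 2, which agrees with 1 − 0 + 1 = 2.

H_0 = Z,  H_1 = 0,  H_2 = Z.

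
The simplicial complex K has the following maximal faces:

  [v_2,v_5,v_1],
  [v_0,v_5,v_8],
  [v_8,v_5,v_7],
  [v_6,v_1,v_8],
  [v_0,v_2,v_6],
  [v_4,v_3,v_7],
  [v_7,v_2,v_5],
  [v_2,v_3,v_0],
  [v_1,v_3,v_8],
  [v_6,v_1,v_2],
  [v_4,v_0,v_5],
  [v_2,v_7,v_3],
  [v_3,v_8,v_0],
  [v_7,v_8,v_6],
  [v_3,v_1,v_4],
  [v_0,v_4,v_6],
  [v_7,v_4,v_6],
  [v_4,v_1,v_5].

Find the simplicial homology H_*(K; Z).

H_0 = Z,  H_1 = Z^2,  H_2 = Z.

We work with the vertex ordering v_0 < v_1 < v_2 < v_3 < v_4 < v_5 < v_6 < v_7 < v_8. The simplices of K, each written with vertices in increasing order, are:

  0-simplices (9): [v_0], [v_1], [v_2], [v_3], [v_4], [v_5], [v_6], [v_7], [v_8]
  1-simplices (27): (27 of them)
  2-simplices (18): (18 of them)

so the chain groups are C_0 ≅ Z^9, C_1 ≅ Z^27, C_2 ≅ Z^18.

Boundary ∂_1: C_1 → C_0 is given by ∂[p,q] = [q] − [p].
As a 9×27 matrix over Z this has rank 8, with invariant factors (1,1,1,1,1,1,1,1).

∂_2: C_2 → C_1 maps a triangle to the signed sum of its edges. For instance
  ∂[v_0,v_3,v_8] = [v_3,v_8] − [v_0,v_8] + [v_0,v_3],
  ∂[v_2,v_5,v_7] = [v_5,v_7] − [v_2,v_7] + [v_2,v_5].
As a 27×18 matrix over Z this has rank 17, with invariant factors (1,1,1,1,1,1,1,1,1,1,1,1,1,1,1,1,1).

Now H_k = ker ∂_k / im ∂_{k+1}, so:

  H_0: rank C_0 − rank ∂_1 = 9 − 8 = 1, and the invariant factors of ∂_1 are all 1, so H_0 = Z.
  H_1: rank ker ∂_1 − rank ∂_2 = (27 − 8) − 17 = 2, and the invariant factors of ∂_2 are all 1, so H_1 = Z^2.
  H_2: rank ker ∂_2 − rank ∂_3 = (18 − 17) − 0 = 1, and there is no ∂_3, so H_2 = Z.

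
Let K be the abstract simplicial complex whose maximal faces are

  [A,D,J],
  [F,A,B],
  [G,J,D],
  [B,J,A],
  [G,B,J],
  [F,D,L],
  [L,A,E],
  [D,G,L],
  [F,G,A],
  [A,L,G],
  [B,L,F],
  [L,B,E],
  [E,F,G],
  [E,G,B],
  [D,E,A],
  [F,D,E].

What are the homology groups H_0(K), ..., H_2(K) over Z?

H_0 = Z,  H_1 = Z^2,  H_2 = Z.

We work with the vertex ordering A < B < D < E < F < G < J < L. The simplices of K, each written with vertices in increasing order, are:

  0-simplices (8): A, B, D, E, F, G, J, L
  1-simplices (24): AB, AD, AE, AF, AG, AJ, AL, BE, BF, BG, BJ, BL, DE, DF, DG, DJ, DL, EF, EG, EL, FG, FL, GJ, GL
  2-simplices (16): ABF, ABJ, ADE, ADJ, AEL, AFG, AGL, BEG, BEL, BFL, BGJ, DEF, DFL, DGJ, DGL, EFG

so the chain groups are C_0 ≅ Z^8, C_1 ≅ Z^24, C_2 ≅ Z^16.

Boundary ∂_1: C_1 → C_0 maps an edge to its endpoints' difference, ∂[p,q] = q − p. For instance
  ∂GL = L − G.
This gives a 8×24 integer matrix of rank 7; reducing to Smith normal form yields diagonal entries (1,1,1,1,1,1,1).

Boundary ∂_2: C_2 → C_1 maps a triangle to the signed sum of its edges. For instance
  ∂DGJ = GJ − DJ + DG,
  ∂AGL = GL − AL + AG.
This gives a 24×16 integer matrix of rank 15; reducing to Smith normal form yields diagonal entries (1,1,1,1,1,1,1,1,1,1,1,1,1,1,1).

Reading off H_k = ker ∂_k / im ∂_{k+1}:

  H_0: rank C_0 − rank ∂_1 = 8 − 7 = 1, and the invariant factors of ∂_1 are all 1, so H_0 = Z.
  H_1: rank ker ∂_1 − rank ∂_2 = (24 − 7) − 15 = 2, and the invariant factors of ∂_2 are all 1, so H_1 = Z^2.
  H_2: rank ker ∂_2 − rank ∂_3 = (16 − 15) − 0 = 1, and there is no ∂_3, so H_2 = Z.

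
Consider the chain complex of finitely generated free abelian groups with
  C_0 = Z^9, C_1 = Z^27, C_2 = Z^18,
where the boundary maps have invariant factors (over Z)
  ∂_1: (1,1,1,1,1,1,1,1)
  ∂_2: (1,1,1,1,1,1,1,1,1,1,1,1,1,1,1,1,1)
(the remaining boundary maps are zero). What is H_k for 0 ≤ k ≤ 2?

H_0 = Z,  H_1 = Z^2,  H_2 = Z.

H_0: b_0 = 9 − 0 − 8 = 1; torsion from ∂_1 factors > 1: none. So H_0 = Z.
H_1: b_1 = 27 − 8 − 17 = 2; torsion from ∂_2 factors > 1: none. So H_1 = Z^2.
H_2: b_2 = 18 − 17 − 0 = 1; torsion from ∂_3 factors > 1: none. So H_2 = Z.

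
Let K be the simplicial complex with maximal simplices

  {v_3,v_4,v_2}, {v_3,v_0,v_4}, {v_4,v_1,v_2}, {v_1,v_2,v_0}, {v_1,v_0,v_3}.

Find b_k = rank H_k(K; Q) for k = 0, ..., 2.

Fix the vertex order v_0 < v_1 < v_2 < v_3 < v_4 and write every simplex with vertices in increasing order. Then dim K = 2 and the simplices of K are:

  0-simplices (5): [v_0], [v_1], [v_2], [v_3], [v_4]
  1-simplices (10): [v_0,v_1], [v_0,v_2], [v_0,v_3], [v_0,v_4], [v_1,v_2], [v_1,v_3], [v_1,v_4], [v_2,v_3], [v_2,v_4], [v_3,v_4]
  2-simplices (5): [v_0,v_1,v_2], [v_0,v_1,v_3], [v_0,v_3,v_4], [v_1,v_2,v_4], [v_2,v_3,v_4]

so the chain groups are C_0 ≅ Z^5, C_1 ≅ Z^10, C_2 ≅ Z^5.

Boundary ∂_1: C_1 → C_0 maps an edge to its endpoints' difference, ∂[p,q] = q − p. For instance
  ∂[v_0,v_4] = [v_4] − [v_0].
As a 5×10 matrix over Z this has rank 4, with invariant factors (1,1,1,1).

Boundary ∂_2: C_2 → C_1 acts by ∂[p,q,r] = [q,r] − [p,r] + [p,q]. For instance
  ∂[v_0,v_1,v_2] = [v_1,v_2] − [v_0,v_2] + [v_0,v_1],
  ∂[v_0,v_3,v_4] = [v_3,v_4] − [v_0,v_4] + [v_0,v_3].
As a 10×5 matrix over Z this has rank 5, with invariant factors (1,1,1,1,1).

Reading off H_k = ker ∂_k / im ∂_{k+1}:

  H_0: rank C_0 − rank ∂_1 = 5 − 4 = 1, and the invariant factors of ∂_1 are all 1, so H_0 = Z.
  H_1: rank ker ∂_1 − rank ∂_2 = (10 − 4) − 5 = 1, and the invariant factors of ∂_2 are all 1, so H_1 = Z.
  H_2: rank ker ∂_2 − rank ∂_3 = (5 − 5) − 0 = 0, and there is no ∂_3, so H_2 = 0.

Hence the Betti numbers are b_0 = 1, b_1 = 1, b_2 = 0.

b_0 = 1, b_1 = 1, b_2 = 0.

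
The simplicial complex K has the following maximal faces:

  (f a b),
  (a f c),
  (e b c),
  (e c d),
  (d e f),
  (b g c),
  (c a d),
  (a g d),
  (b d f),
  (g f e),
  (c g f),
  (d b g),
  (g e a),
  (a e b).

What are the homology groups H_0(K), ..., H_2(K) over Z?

Fix the vertex order a < b < c < d < e < f < g and write every simplex with vertices in increasing order. Then dim K = 2 and the simplices of K are:

  0-simplices (7): a, b, c, d, e, f, g
  1-simplices (21): ab, ac, ad, ae, af, ag, bc, bd, be, bf, bg, cd, ce, cf, cg, de, df, dg, ef, eg, fg
  2-simplices (14): abe, abf, acd, acf, adg, aeg, bce, bcg, bdf, bdg, cde, cfg, def, efg

so the chain groups are C_0 ≅ Z^7, C_1 ≅ Z^21, C_2 ≅ Z^14.

∂_1: C_1 → C_0 maps an edge to its endpoints' difference, ∂[p,q] = q − p. For instance
  ∂ac = c − a.
The 7×21 boundary matrix has rank 6 and Smith normal form diag(1,1,1,1,1,1).

The boundary map ∂_2: C_2 → C_1 acts by ∂[p,q,r] = [q,r] − [p,r] + [p,q]. For instance
  ∂def = ef − df + de,
  ∂efg = fg − eg + ef.
The 21×14 boundary matrix has rank 13 and Smith normal form diag(1,1,1,1,1,1,1,1,1,1,1,1,1).

Reading off H_k = ker ∂_k / im ∂_{k+1}:

  H_0: rank C_0 − rank ∂_1 = 7 − 6 = 1, and the invariant factors of ∂_1 are all 1, so H_0 = Z.
  H_1: rank ker ∂_1 − rank ∂_2 = (21 − 6) − 13 = 2, and the invariant factors of ∂_2 are all 1, so H_1 = Z^2.
  H_2: rank ker ∂_2 − rank ∂_3 = (14 − 13) − 0 = 1, and there is no ∂_3, so H_2 = Z.

H_0 ≅ Z,  H_1 ≅ Z^2,  H_2 ≅ Z.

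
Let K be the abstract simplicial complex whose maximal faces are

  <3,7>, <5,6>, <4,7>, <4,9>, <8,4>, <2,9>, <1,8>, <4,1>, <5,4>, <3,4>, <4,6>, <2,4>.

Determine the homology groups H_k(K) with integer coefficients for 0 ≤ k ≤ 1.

H_0 ≅ Z,  H_1 ≅ Z^4.

K has 9 vertices, 12 edges.
rank ∂_0 = 0, rank ∂_1 = 8 ⇒ b_0 = 9 − 0 − 8 = 1; all invariant factors of ∂_1 are 1 so no torsion. So H_0 = Z.
rank ∂_1 = 8, rank ∂_2 = 0 ⇒ b_1 = 12 − 8 − 0 = 4. So H_1 = Z^4.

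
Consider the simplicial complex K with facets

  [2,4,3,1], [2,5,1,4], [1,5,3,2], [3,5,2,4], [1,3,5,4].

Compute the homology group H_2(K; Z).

Order the vertices as 1 < 2 < 3 < 4 < 5. Listing each simplex with vertices in this order, K has dimension 3 with simplices:

  0-simplices (5): [1], [2], [3], [4], [5]
  1-simplices (10): [1,2], [1,3], [1,4], [1,5], [2,3], [2,4], [2,5], [3,4], [3,5], [4,5]
  2-simplices (10): [1,2,3], [1,2,4], [1,2,5], [1,3,4], [1,3,5], [1,4,5], [2,3,4], [2,3,5], [2,4,5], [3,4,5]
  3-simplices (5): [1,2,3,4], [1,2,3,5], [1,2,4,5], [1,3,4,5], [2,3,4,5]

Hence C_0 ≅ Z^5, C_1 ≅ Z^10, C_2 ≅ Z^10, C_3 ≅ Z^5.

Boundary ∂_1: C_1 → C_0 sends each edge [p,q] (with p < q) to q − p. For instance
  ∂[1,2] = [2] − [1].
This gives a 5×10 integer matrix of rank 4; reducing to Smith normal form yields diagonal entries (1,1,1,1).

∂_2: C_2 → C_1 acts by ∂[p,q,r] = [q,r] − [p,r] + [p,q]. For instance
  ∂[2,3,4] = [3,4] − [2,4] + [2,3],
  ∂[1,2,5] = [2,5] − [1,5] + [1,2].
The 10×10 boundary matrix has rank 6 and Smith normal form diag(1,1,1,1,1,1).

∂_3: C_3 → C_2 sends each 3-simplex σ to the alternating sum Σ_i (−1)^i (σ with its i-th vertex removed). For instance
  ∂[1,2,4,5] = [2,4,5] − [1,4,5] + [1,2,5] − [1,2,4],
  ∂[2,3,4,5] = [3,4,5] − [2,4,5] + [2,3,5] − [2,3,4].
This gives a 10×5 integer matrix of rank 4; reducing to Smith normal form yields diagonal entries (1,1,1,1).

From H_k ≅ ker(∂_k) / im(∂_{k+1}) we obtain:

  H_2: rank ker ∂_2 − rank ∂_3 = (10 − 6) − 4 = 0, and the invariant factors of ∂_3 are all 1, so H_2 ≅ 0.

H_2 = 0.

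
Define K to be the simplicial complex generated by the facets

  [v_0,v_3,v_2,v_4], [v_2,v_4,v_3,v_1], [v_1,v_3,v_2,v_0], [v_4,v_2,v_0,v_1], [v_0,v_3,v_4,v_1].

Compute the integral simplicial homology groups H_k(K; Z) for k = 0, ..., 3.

Order the vertices as v_0 < v_1 < v_2 < v_3 < v_4. Listing each simplex with vertices in this order, K has dimension 3 with simplices:

  0-simplices (5): [v_0], [v_1], [v_2], [v_3], [v_4]
  1-simplices (10): [v_0,v_1], [v_0,v_2], [v_0,v_3], [v_0,v_4], [v_1,v_2], [v_1,v_3], [v_1,v_4], [v_2,v_3], [v_2,v_4], [v_3,v_4]
  2-simplices (10): [v_0,v_1,v_2], [v_0,v_1,v_3], [v_0,v_1,v_4], [v_0,v_2,v_3], [v_0,v_2,v_4], [v_0,v_3,v_4], [v_1,v_2,v_3], [v_1,v_2,v_4], [v_1,v_3,v_4], [v_2,v_3,v_4]
  3-simplices (5): [v_0,v_1,v_2,v_3], [v_0,v_1,v_2,v_4], [v_0,v_1,v_3,v_4], [v_0,v_2,v_3,v_4], [v_1,v_2,v_3,v_4]

Hence C_0 ≅ Z^5, C_1 ≅ Z^10, C_2 ≅ Z^10, C_3 ≅ Z^5.

∂_1: C_1 → C_0 maps an edge to its endpoints' difference, ∂[p,q] = q − p. For instance
  ∂[v_0,v_3] = [v_3] − [v_0].
As a 5×10 matrix over Z this has rank 4, with invariant factors (1,1,1,1).

∂_2: C_2 → C_1 sends each 2-simplex [p,q,r] to [q,r] − [p,r] + [p,q]. For instance
  ∂[v_0,v_3,v_4] = [v_3,v_4] − [v_0,v_4] + [v_0,v_3],
  ∂[v_1,v_3,v_4] = [v_3,v_4] − [v_1,v_4] + [v_1,v_3].
The resulting 10×10 matrix has rank 6, and its Smith normal form has invariant factors (1,1,1,1,1,1).

The boundary map ∂_3: C_3 → C_2 sends each 3-simplex σ to the alternating sum Σ_i (−1)^i (σ with its i-th vertex removed). For instance
  ∂[v_0,v_2,v_3,v_4] = [v_2,v_3,v_4] − [v_0,v_3,v_4] + [v_0,v_2,v_4] − [v_0,v_2,v_3],
  ∂[v_0,v_1,v_3,v_4] = [v_1,v_3,v_4] − [v_0,v_3,v_4] + [v_0,v_1,v_4] − [v_0,v_1,v_3].
The 10×5 boundary matrix has rank 4 and Smith normal form diag(1,1,1,1).

From H_k ≅ ker(∂_k) / im(∂_{k+1}) we obtain:

  H_0: rank C_0 − rank ∂_1 = 5 − 4 = 1, and the invariant factors of ∂_1 are all 1, so H_0 = Z.
  H_1: rank ker ∂_1 − rank ∂_2 = (10 − 4) − 6 = 0, and the invariant factors of ∂_2 are all 1, so H_1 = 0.
  H_2: rank ker ∂_2 − rank ∂_3 = (10 − 6) − 4 = 0, and the invariant factors of ∂_3 are all 1, so H_2 = 0.
  H_3: rank ker ∂_3 − rank ∂_4 = (5 − 4) − 0 = 1, and there is no ∂_4, so H_3 = Z.

As a check, the Euler characteristic is 5 − 10 + 10 − 5 = 0, which agrees with 1 − 0 + 0 − 1 = 0.

H_0 = Z,  H_1 = 0,  H_2 = 0,  H_3 = Z.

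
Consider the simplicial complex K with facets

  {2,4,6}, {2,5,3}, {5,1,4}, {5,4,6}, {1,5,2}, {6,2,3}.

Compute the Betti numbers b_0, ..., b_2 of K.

K has 6 vertices, 12 edges, 6 triangles.
rank ∂_0 = 0, rank ∂_1 = 5 ⇒ b_0 = 6 − 0 − 5 = 1; all invariant factors of ∂_1 are 1 so no torsion. So H_0 ≅ Z.
rank ∂_1 = 5, rank ∂_2 = 6 ⇒ b_1 = 12 − 5 − 6 = 1; all invariant factors of ∂_2 are 1 so no torsion. So H_1 ≅ Z.
rank ∂_2 = 6, rank ∂_3 = 0 ⇒ b_2 = 6 − 6 − 0 = 0. So H_2 ≅ 0.

b_0 = 1, b_1 = 1, b_2 = 0.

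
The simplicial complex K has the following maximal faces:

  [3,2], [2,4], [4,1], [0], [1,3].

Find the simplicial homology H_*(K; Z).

Order the vertices as 0 < 1 < 2 < 3 < 4. Listing each simplex with vertices in this order, K has dimension 1 with simplices:

  0-simplices (5): [0], [1], [2], [3], [4]
  1-simplices (4): [1,3], [1,4], [2,3], [2,4]

so the chain groups are C_0 ≅ Z^5, C_1 ≅ Z^4.

∂_1: C_1 → C_0 maps an edge to its endpoints' difference, ∂[p,q] = q − p.
As a 5×4 matrix over Z this has rank 3, with invariant factors (1,1,1).

From H_k ≅ ker(∂_k) / im(∂_{k+1}) we obtain:

  H_0: rank C_0 − rank ∂_1 = 5 − 3 = 2, and the invariant factors of ∂_1 are all 1, so H_0 = Z^2.
  H_1: rank ker ∂_1 − rank ∂_2 = (4 − 3) − 0 = 1, and there is no ∂_2, so H_1 = Z.

As a check, the Euler characteristic is 5 − 4 = 1, which agrees with 2 − 1 = 1.

H_0 ≅ Z^2,  H_1 ≅ Z.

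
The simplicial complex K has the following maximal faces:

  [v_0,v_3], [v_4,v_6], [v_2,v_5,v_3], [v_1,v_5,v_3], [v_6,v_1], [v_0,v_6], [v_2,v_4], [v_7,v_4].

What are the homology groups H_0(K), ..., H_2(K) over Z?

We work with the vertex ordering v_0 < v_1 < v_2 < v_3 < v_4 < v_5 < v_6 < v_7. The simplices of K, each written with vertices in increasing order, are:

  0-simplices (8): [v_0], [v_1], [v_2], [v_3], [v_4], [v_5], [v_6], [v_7]
  1-simplices (11): [v_0,v_3], [v_0,v_6], [v_1,v_3], [v_1,v_5], [v_1,v_6], [v_2,v_3], [v_2,v_4], [v_2,v_5], [v_3,v_5], [v_4,v_6], [v_4,v_7]
  2-simplices (2): [v_1,v_3,v_5], [v_2,v_3,v_5]

giving chain groups C_0 ≅ Z^8, C_1 ≅ Z^11, C_2 ≅ Z^2.

Boundary ∂_1: C_1 → C_0 is given by ∂[p,q] = [q] − [p]. For instance
  ∂[v_2,v_5] = [v_5] − [v_2].
The resulting 8×11 matrix has rank 7, and its Smith normal form has invariant factors (1,1,1,1,1,1,1).

Boundary ∂_2: C_2 → C_1 maps a triangle to the signed sum of its edges. For instance
  ∂[v_1,v_3,v_5] = [v_3,v_5] − [v_1,v_5] + [v_1,v_3],
  ∂[v_2,v_3,v_5] = [v_3,v_5] − [v_2,v_5] + [v_2,v_3].
The resulting 11×2 matrix has rank 2, and its Smith normal form has invariant factors (1,1).

From H_k ≅ ker(∂_k) / im(∂_{k+1}) we obtain:

  H_0: rank C_0 − rank ∂_1 = 8 − 7 = 1, and the invariant factors of ∂_1 are all 1, so H_0 = Z.
  H_1: rank ker ∂_1 − rank ∂_2 = (11 − 7) − 2 = 2, and the invariant factors of ∂_2 are all 1, so H_1 = Z^2.
  H_2: rank ker ∂_2 − rank ∂_3 = (2 − 2) − 0 = 0, and there is no ∂_3, so H_2 = 0.

H_0 ≅ Z,  H_1 ≅ Z^2,  H_2 = 0.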